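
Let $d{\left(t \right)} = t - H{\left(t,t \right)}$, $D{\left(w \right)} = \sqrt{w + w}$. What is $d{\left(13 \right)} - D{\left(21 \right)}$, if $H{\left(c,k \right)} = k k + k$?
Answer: $-169 - \sqrt{42} \approx -175.48$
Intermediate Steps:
$H{\left(c,k \right)} = k + k^{2}$ ($H{\left(c,k \right)} = k^{2} + k = k + k^{2}$)
$D{\left(w \right)} = \sqrt{2} \sqrt{w}$ ($D{\left(w \right)} = \sqrt{2 w} = \sqrt{2} \sqrt{w}$)
$d{\left(t \right)} = t - t \left(1 + t\right)$
$d{\left(13 \right)} - D{\left(21 \right)} = - 13^{2} - \sqrt{2} \sqrt{21} = \left(-1\right) 169 - \sqrt{42} = -169 - \sqrt{42}$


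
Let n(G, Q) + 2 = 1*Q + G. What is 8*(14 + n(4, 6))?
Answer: 176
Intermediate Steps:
n(G, Q) = -2 + G + Q (n(G, Q) = -2 + (1*Q + G) = -2 + (Q + G) = -2 + (G + Q) = -2 + G + Q)
8*(14 + n(4, 6)) = 8*(14 + (-2 + 4 + 6)) = 8*(14 + 8) = 8*22 = 176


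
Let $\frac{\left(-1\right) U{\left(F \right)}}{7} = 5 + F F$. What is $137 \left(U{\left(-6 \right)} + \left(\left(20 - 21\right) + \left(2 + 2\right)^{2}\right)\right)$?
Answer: $-37264$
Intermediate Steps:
$U{\left(F \right)} = -35 - 7 F^{2}$ ($U{\left(F \right)} = - 7 \left(5 + F F\right) = - 7 \left(5 + F^{2}\right) = -35 - 7 F^{2}$)
$137 \left(U{\left(-6 \right)} + \left(\left(20 - 21\right) + \left(2 + 2\right)^{2}\right)\right) = 137 \left(\left(-35 - 7 \left(-6\right)^{2}\right) + \left(\left(20 - 21\right) + \left(2 + 2\right)^{2}\right)\right) = 137 \left(\left(-35 - 252\right) - \left(1 - 4^{2}\right)\right) = 137 \left(\left(-35 - 252\right) + \left(-1 + 16\right)\right) = 137 \left(-287 + 15\right) = 137 \left(-272\right) = -37264$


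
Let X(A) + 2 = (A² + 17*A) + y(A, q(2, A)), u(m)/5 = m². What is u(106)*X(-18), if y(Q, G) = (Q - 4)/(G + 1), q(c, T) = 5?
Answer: 2078660/3 ≈ 6.9289e+5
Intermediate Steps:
u(m) = 5*m²
y(Q, G) = (-4 + Q)/(1 + G)
X(A) = -8/3 + A² + 103*A/6 (X(A) = -2 + ((A² + 17*A) + (-4 + A)/(1 + 5)) = -2 + ((A² + 17*A) + (-4 + A)/6) = -2 + ((A² + 17*A) + (-⅔ + A/6)) = -2 + (-⅔ + A² + 103*A/6) = -8/3 + A² + 103*A/6)
u(106)*X(-18) = (5*106²)*(-8/3 + (-18)² + (103/6)*(-18)) = (5*11236)*(-8/3 + 324 - 309) = 56180*(37/3) = 2078660/3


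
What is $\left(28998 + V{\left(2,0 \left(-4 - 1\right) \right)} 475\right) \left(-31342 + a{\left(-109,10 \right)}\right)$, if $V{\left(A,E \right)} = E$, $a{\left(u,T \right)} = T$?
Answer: $-908565336$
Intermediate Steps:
$\left(28998 + V{\left(2,0 \left(-4 - 1\right) \right)} 475\right) \left(-31342 + a{\left(-109,10 \right)}\right) = \left(28998 + 0 \left(-4 - 1\right) 475\right) \left(-31342 + 10\right) = \left(28998 + 0 \left(-5\right) 475\right) \left(-31332\right) = \left(28998 + 0 \cdot 475\right) \left(-31332\right) = \left(28998 + 0\right) \left(-31332\right) = 28998 \left(-31332\right) = -908565336$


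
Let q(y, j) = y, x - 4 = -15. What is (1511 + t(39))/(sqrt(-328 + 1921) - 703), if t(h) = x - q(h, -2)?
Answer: -1027083/492616 - 4383*sqrt(177)/492616 ≈ -2.2033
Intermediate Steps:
x = -11 (x = 4 - 15 = -11)
t(h) = -11 - h
(1511 + t(39))/(sqrt(-328 + 1921) - 703) = (1511 + (-11 - 1*39))/(sqrt(-328 + 1921) - 703) = (1511 + (-11 - 39))/(sqrt(1593) - 703) = (1511 - 50)/(3*sqrt(177) - 703) = 1461/(-703 + 3*sqrt(177))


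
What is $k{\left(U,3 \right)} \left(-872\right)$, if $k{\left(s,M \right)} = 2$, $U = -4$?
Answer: $-1744$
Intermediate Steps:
$k{\left(U,3 \right)} \left(-872\right) = 2 \left(-872\right) = -1744$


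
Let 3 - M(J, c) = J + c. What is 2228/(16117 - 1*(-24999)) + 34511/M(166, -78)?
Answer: -354691224/873715 ≈ -405.96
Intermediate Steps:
M(J, c) = 3 - J - c (M(J, c) = 3 - (J + c) = 3 + (-J - c) = 3 - J - c)
2228/(16117 - 1*(-24999)) + 34511/M(166, -78) = 2228/(16117 - 1*(-24999)) + 34511/(3 - 1*166 - 1*(-78)) = 2228/(16117 + 24999) + 34511/(3 - 166 + 78) = 2228/41116 + 34511/(-85) = 2228*(1/41116) + 34511*(-1/85) = 557/10279 - 34511/85 = -354691224/873715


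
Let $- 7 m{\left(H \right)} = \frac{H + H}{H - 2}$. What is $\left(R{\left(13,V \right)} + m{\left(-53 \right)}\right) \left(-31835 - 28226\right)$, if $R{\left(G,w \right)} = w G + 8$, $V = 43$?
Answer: $- \frac{13104649529}{385} \approx -3.4038 \cdot 10^{7}$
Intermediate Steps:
$m{\left(H \right)} = - \frac{2 H}{7 \left(-2 + H\right)}$ ($m{\left(H \right)} = - \frac{\left(H + H\right) \frac{1}{H - 2}}{7} = - \frac{2 H \frac{1}{-2 + H}}{7} = - \frac{2 H}{7 \left(-2 + H\right)}$)
$R{\left(G,w \right)} = 8 + G w$ ($R{\left(G,w \right)} = G w + 8 = 8 + G w$)
$\left(R{\left(13,V \right)} + m{\left(-53 \right)}\right) \left(-31835 - 28226\right) = \left(\left(8 + 13 \cdot 43\right) - - \frac{106}{-14 + 7 \left(-53\right)}\right) \left(-31835 - 28226\right) = \left(\left(8 + 559\right) - - \frac{106}{-14 - 371}\right) \left(-60061\right) = \left(567 - - \frac{106}{-385}\right) \left(-60061\right) = \left(567 - \left(-106\right) \left(- \frac{1}{385}\right)\right) \left(-60061\right) = \left(567 - \frac{106}{385}\right) \left(-60061\right) = \frac{218189}{385} \left(-60061\right) = - \frac{13104649529}{385}$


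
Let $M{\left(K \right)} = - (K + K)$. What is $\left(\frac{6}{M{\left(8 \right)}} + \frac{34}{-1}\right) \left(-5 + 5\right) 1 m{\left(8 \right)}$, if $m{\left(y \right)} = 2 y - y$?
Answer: $0$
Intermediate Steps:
$M{\left(K \right)} = - 2 K$
$m{\left(y \right)} = y$
$\left(\frac{6}{M{\left(8 \right)}} + \frac{34}{-1}\right) \left(-5 + 5\right) 1 m{\left(8 \right)} = \left(\frac{6}{\left(-2\right) 8} + \frac{34}{-1}\right) \left(-5 + 5\right) 1 \cdot 8 = \left(\frac{6}{-16} + 34 \left(-1\right)\right) 0 \cdot 1 \cdot 8 = \left(6 \left(- \frac{1}{16}\right) - 34\right) 0 \cdot 8 = \left(- \frac{3}{8} - 34\right) 0 \cdot 8 = \left(- \frac{275}{8}\right) 0 \cdot 8 = 0 \cdot 8 = 0$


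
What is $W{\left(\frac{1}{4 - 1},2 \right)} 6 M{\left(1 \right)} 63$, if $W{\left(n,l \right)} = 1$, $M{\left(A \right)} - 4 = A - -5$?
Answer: $3780$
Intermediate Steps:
$M{\left(A \right)} = 9 + A$ ($M{\left(A \right)} = 4 + \left(A - -5\right) = 4 + \left(A + 5\right) = 4 + \left(5 + A\right) = 9 + A$)
$W{\left(\frac{1}{4 - 1},2 \right)} 6 M{\left(1 \right)} 63 = 1 \cdot 6 \left(9 + 1\right) 63 = 6 \cdot 10 \cdot 63 = 60 \cdot 63 = 3780$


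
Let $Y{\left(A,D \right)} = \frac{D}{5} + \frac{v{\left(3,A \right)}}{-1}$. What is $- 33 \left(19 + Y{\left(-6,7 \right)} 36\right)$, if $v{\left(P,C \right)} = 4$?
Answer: $\frac{12309}{5} \approx 2461.8$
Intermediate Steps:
$Y{\left(A,D \right)} = -4 + \frac{D}{5}$ ($Y{\left(A,D \right)} = \frac{D}{5} + \frac{4}{-1} = D \frac{1}{5} + 4 \left(-1\right) = \frac{D}{5} - 4 = -4 + \frac{D}{5}$)
$- 33 \left(19 + Y{\left(-6,7 \right)} 36\right) = - 33 \left(19 + \left(-4 + \frac{1}{5} \cdot 7\right) 36\right) = - 33 \left(19 + \left(-4 + \frac{7}{5}\right) 36\right) = - 33 \left(19 - \frac{468}{5}\right) = \left(-33\right) \left(- \frac{373}{5}\right) = \frac{12309}{5}$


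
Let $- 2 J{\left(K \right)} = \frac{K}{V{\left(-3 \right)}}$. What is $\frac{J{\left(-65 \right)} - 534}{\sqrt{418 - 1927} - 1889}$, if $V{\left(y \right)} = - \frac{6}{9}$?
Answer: $\frac{4403259}{14279320} + \frac{2331 i \sqrt{1509}}{14279320} \approx 0.30837 + 0.0063413 i$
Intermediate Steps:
$V{\left(y \right)} = - \frac{2}{3}$ ($V{\left(y \right)} = \left(-6\right) \frac{1}{9} = - \frac{2}{3}$)
$J{\left(K \right)} = \frac{3 K}{4}$ ($J{\left(K \right)} = - \frac{K \frac{1}{- \frac{2}{3}}}{2} = - \frac{K \left(- \frac{3}{2}\right)}{2} = - \frac{\left(- \frac{3}{2}\right) K}{2} = \frac{3 K}{4}$)
$\frac{J{\left(-65 \right)} - 534}{\sqrt{418 - 1927} - 1889} = \frac{\frac{3}{4} \left(-65\right) - 534}{\sqrt{418 - 1927} - 1889} = \frac{- \frac{195}{4} - 534}{\sqrt{-1509} - 1889} = - \frac{2331}{4 \left(i \sqrt{1509} - 1889\right)} = - \frac{2331}{4 \left(-1889 + i \sqrt{1509}\right)}$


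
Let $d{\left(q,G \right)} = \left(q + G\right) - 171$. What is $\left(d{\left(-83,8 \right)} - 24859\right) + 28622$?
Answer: $3517$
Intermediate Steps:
$d{\left(q,G \right)} = -171 + G + q$ ($d{\left(q,G \right)} = \left(G + q\right) - 171 = -171 + G + q$)
$\left(d{\left(-83,8 \right)} - 24859\right) + 28622 = \left(\left(-171 + 8 - 83\right) - 24859\right) + 28622 = \left(-246 - 24859\right) + 28622 = -25105 + 28622 = 3517$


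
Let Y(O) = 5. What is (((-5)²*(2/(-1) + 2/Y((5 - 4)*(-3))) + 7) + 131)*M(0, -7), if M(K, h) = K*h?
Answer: 0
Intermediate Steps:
(((-5)²*(2/(-1) + 2/Y((5 - 4)*(-3))) + 7) + 131)*M(0, -7) = (((-5)²*(2/(-1) + 2/5) + 7) + 131)*(0*(-7)) = ((25*(2*(-1) + 2*(⅕)) + 7) + 131)*0 = ((25*(-2 + ⅖) + 7) + 131)*0 = ((25*(-8/5) + 7) + 131)*0 = ((-40 + 7) + 131)*0 = (-33 + 131)*0 = 98*0 = 0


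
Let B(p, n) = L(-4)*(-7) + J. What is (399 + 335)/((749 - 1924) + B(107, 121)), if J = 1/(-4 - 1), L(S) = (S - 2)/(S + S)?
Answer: -14680/23609 ≈ -0.62180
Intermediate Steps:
L(S) = (-2 + S)/(2*S) (L(S) = (-2 + S)/((2*S)) = (-2 + S)*(1/(2*S)) = (-2 + S)/(2*S))
J = -⅕ (J = 1/(-5) = -⅕ ≈ -0.20000)
B(p, n) = -109/20 (B(p, n) = ((½)*(-2 - 4)/(-4))*(-7) - ⅕ = ((½)*(-¼)*(-6))*(-7) - ⅕ = (¾)*(-7) - ⅕ = -21/4 - ⅕ = -109/20)
(399 + 335)/((749 - 1924) + B(107, 121)) = (399 + 335)/((749 - 1924) - 109/20) = 734/(-1175 - 109/20) = 734/(-23609/20) = 734*(-20/23609) = -14680/23609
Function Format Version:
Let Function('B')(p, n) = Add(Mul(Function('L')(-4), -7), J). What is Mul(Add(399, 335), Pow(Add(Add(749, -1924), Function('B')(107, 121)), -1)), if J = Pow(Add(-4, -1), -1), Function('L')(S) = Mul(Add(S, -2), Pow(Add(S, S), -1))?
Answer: Rational(-14680, 23609) ≈ -0.62180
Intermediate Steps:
Function('L')(S) = Mul(Rational(1, 2), Pow(S, -1), Add(-2, S)) (Function('L')(S) = Mul(Add(-2, S), Pow(Mul(2, S), -1)) = Mul(Add(-2, S), Mul(Rational(1, 2), Pow(S, -1))) = Mul(Rational(1, 2), Pow(S, -1), Add(-2, S)))
J = Rational(-1, 5) (J = Pow(-5, -1) = Rational(-1, 5) ≈ -0.20000)
Function('B')(p, n) = Rational(-109, 20) (Function('B')(p, n) = Add(Mul(Mul(Rational(1, 2), Pow(-4, -1), Add(-2, -4)), -7), Rational(-1, 5)) = Add(Mul(Mul(Rational(1, 2), Rational(-1, 4), -6), -7), Rational(-1, 5)) = Add(Mul(Rational(3, 4), -7), Rational(-1, 5)) = Add(Rational(-21, 4), Rational(-1, 5)) = Rational(-109, 20))
Mul(Add(399, 335), Pow(Add(Add(749, -1924), Function('B')(107, 121)), -1)) = Mul(Add(399, 335), Pow(Add(Add(749, -1924), Rational(-109, 20)), -1)) = Mul(734, Pow(Add(-1175, Rational(-109, 20)), -1)) = Mul(734, Pow(Rational(-23609, 20), -1)) = Mul(734, Rational(-20, 23609)) = Rational(-14680, 23609)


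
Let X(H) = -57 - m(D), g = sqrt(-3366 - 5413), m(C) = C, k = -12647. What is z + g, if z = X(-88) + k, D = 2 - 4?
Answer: -12702 + I*sqrt(8779) ≈ -12702.0 + 93.696*I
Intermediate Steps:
D = -2
g = I*sqrt(8779) (g = sqrt(-8779) = I*sqrt(8779) ≈ 93.696*I)
X(H) = -55 (X(H) = -57 - 1*(-2) = -57 + 2 = -55)
z = -12702 (z = -55 - 12647 = -12702)
z + g = -12702 + I*sqrt(8779)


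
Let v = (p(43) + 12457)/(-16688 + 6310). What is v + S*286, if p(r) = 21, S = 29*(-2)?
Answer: -86081371/5189 ≈ -16589.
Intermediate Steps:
S = -58
v = -6239/5189 (v = (21 + 12457)/(-16688 + 6310) = 12478/(-10378) = 12478*(-1/10378) = -6239/5189 ≈ -1.2024)
v + S*286 = -6239/5189 - 58*286 = -6239/5189 - 16588 = -86081371/5189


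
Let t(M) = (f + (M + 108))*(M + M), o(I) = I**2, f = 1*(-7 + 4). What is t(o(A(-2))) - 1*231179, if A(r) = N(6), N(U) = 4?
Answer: -227307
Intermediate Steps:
f = -3 (f = 1*(-3) = -3)
A(r) = 4
t(M) = 2*M*(105 + M) (t(M) = (-3 + (M + 108))*(M + M) = (-3 + (108 + M))*(2*M) = (105 + M)*(2*M) = 2*M*(105 + M))
t(o(A(-2))) - 1*231179 = 2*4**2*(105 + 4**2) - 1*231179 = 2*16*(105 + 16) - 231179 = 2*16*121 - 231179 = 3872 - 231179 = -227307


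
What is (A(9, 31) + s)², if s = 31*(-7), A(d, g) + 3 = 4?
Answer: 46656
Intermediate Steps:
A(d, g) = 1 (A(d, g) = -3 + 4 = 1)
s = -217
(A(9, 31) + s)² = (1 - 217)² = (-216)² = 46656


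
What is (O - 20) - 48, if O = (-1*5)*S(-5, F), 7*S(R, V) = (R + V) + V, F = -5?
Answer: -401/7 ≈ -57.286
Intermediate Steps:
S(R, V) = R/7 + 2*V/7 (S(R, V) = ((R + V) + V)/7 = (R + 2*V)/7 = R/7 + 2*V/7)
O = 75/7 (O = (-1*5)*((1/7)*(-5) + (2/7)*(-5)) = -5*(-5/7 - 10/7) = -5*(-15/7) = 75/7 ≈ 10.714)
(O - 20) - 48 = (75/7 - 20) - 48 = -65/7 - 48 = -401/7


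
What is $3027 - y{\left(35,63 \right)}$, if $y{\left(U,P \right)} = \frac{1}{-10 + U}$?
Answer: $\frac{75674}{25} \approx 3027.0$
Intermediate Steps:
$3027 - y{\left(35,63 \right)} = 3027 - \frac{1}{-10 + 35} = 3027 - \frac{1}{25} = \frac{75674}{25}$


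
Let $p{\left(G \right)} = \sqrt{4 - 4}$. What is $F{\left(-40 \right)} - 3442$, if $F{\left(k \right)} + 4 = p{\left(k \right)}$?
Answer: $-3446$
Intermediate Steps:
$p{\left(G \right)} = 0$ ($p{\left(G \right)} = \sqrt{0} = 0$)
$F{\left(k \right)} = -4$ ($F{\left(k \right)} = -4 + 0 = -4$)
$F{\left(-40 \right)} - 3442 = -4 - 3442 = -3446$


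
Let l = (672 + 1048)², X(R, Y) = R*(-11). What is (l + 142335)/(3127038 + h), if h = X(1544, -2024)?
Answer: 3100735/3110054 ≈ 0.99700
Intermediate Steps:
X(R, Y) = -11*R
h = -16984 (h = -11*1544 = -16984)
l = 2958400 (l = 1720² = 2958400)
(l + 142335)/(3127038 + h) = (2958400 + 142335)/(3127038 - 16984) = 3100735/3110054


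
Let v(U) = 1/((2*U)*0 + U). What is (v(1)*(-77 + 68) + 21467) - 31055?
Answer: -9597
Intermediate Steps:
v(U) = 1/U (v(U) = 1/(0 + U) = 1/U)
(v(1)*(-77 + 68) + 21467) - 31055 = ((-77 + 68)/1 + 21467) - 31055 = (1*(-9) + 21467) - 31055 = (-9 + 21467) - 31055 = 21458 - 31055 = -9597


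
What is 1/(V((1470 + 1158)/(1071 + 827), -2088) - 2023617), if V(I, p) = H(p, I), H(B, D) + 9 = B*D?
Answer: -13/26344722 ≈ -4.9346e-7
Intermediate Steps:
H(B, D) = -9 + B*D
V(I, p) = -9 + I*p (V(I, p) = -9 + p*I = -9 + I*p)
1/(V((1470 + 1158)/(1071 + 827), -2088) - 2023617) = 1/((-9 + ((1470 + 1158)/(1071 + 827))*(-2088)) - 2023617) = 1/((-9 + (2628/1898)*(-2088)) - 2023617) = 1/((-9 + (2628*(1/1898))*(-2088)) - 2023617) = 1/((-9 + (18/13)*(-2088)) - 2023617) = 1/((-9 - 37584/13) - 2023617) = 1/(-37701/13 - 2023617) = 1/(-26344722/13) = -13/26344722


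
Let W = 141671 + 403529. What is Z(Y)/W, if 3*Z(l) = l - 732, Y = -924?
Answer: -69/68150 ≈ -0.0010125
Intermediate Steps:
Z(l) = -244 + l/3 (Z(l) = (l - 732)/3 = (-732 + l)/3 = -244 + l/3)
W = 545200
Z(Y)/W = (-244 + (1/3)*(-924))/545200 = (-244 - 308)*(1/545200) = -552*1/545200 = -69/68150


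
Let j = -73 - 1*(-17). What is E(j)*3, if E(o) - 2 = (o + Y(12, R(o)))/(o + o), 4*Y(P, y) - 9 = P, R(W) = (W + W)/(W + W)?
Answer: 471/64 ≈ 7.3594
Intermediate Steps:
j = -56 (j = -73 + 17 = -56)
R(W) = 1 (R(W) = (2*W)/((2*W)) = (2*W)*(1/(2*W)) = 1)
Y(P, y) = 9/4 + P/4
E(o) = 2 + (21/4 + o)/(2*o) (E(o) = 2 + (o + (9/4 + (¼)*12))/(o + o) = 2 + (o + (9/4 + 3))/((2*o)) = 2 + (o + 21/4)*(1/(2*o)) = 2 + (21/4 + o)*(1/(2*o)) = 2 + (21/4 + o)/(2*o))
E(j)*3 = ((⅛)*(21 + 20*(-56))/(-56))*3 = ((⅛)*(-1/56)*(21 - 1120))*3 = ((⅛)*(-1/56)*(-1099))*3 = (157/64)*3 = 471/64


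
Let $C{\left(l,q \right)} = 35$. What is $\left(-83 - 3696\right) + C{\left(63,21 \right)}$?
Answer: $-3744$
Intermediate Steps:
$\left(-83 - 3696\right) + C{\left(63,21 \right)} = \left(-83 - 3696\right) + 35 = -3779 + 35 = -3744$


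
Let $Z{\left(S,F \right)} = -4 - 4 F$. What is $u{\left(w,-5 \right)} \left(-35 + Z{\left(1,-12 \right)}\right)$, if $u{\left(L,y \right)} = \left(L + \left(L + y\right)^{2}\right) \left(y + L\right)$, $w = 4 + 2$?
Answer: $63$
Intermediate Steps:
$w = 6$
$u{\left(L,y \right)} = \left(L + y\right) \left(L + \left(L + y\right)^{2}\right)$ ($u{\left(L,y \right)} = \left(L + \left(L + y\right)^{2}\right) \left(L + y\right) = \left(L + y\right) \left(L + \left(L + y\right)^{2}\right)$)
$u{\left(w,-5 \right)} \left(-35 + Z{\left(1,-12 \right)}\right) = \left(6^{2} + 6 \left(-5\right) + 6 \left(6 - 5\right)^{2} - 5 \left(6 - 5\right)^{2}\right) \left(-35 - -44\right) = \left(36 - 30 + 6 \cdot 1^{2} - 5 \cdot 1^{2}\right) \left(-35 + \left(-4 + 48\right)\right) = \left(36 - 30 + 6 \cdot 1 - 5\right) \left(-35 + 44\right) = \left(36 - 30 + 6 - 5\right) 9 = 7 \cdot 9 = 63$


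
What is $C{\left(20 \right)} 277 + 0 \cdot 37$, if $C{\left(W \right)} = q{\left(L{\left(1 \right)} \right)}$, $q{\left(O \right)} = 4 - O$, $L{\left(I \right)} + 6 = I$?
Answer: $2493$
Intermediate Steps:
$L{\left(I \right)} = -6 + I$
$C{\left(W \right)} = 9$ ($C{\left(W \right)} = 4 - \left(-6 + 1\right) = 4 - -5 = 4 + 5 = 9$)
$C{\left(20 \right)} 277 + 0 \cdot 37 = 9 \cdot 277 + 0 \cdot 37 = 2493 + 0 = 2493$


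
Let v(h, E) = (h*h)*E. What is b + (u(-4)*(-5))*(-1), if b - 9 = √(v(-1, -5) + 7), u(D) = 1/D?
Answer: 31/4 + √2 ≈ 9.1642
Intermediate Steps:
v(h, E) = E*h² (v(h, E) = h²*E = E*h²)
b = 9 + √2 (b = 9 + √(-5*(-1)² + 7) = 9 + √(-5*1 + 7) = 9 + √(-5 + 7) = 9 + √2 ≈ 10.414)
b + (u(-4)*(-5))*(-1) = (9 + √2) + (-5/(-4))*(-1) = (9 + √2) - ¼*(-5)*(-1) = (9 + √2) + (5/4)*(-1) = (9 + √2) - 5/4 = 31/4 + √2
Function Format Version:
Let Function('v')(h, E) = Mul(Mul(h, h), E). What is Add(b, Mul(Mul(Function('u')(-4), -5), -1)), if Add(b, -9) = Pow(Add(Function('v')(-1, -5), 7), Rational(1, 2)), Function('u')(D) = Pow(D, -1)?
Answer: Add(Rational(31, 4), Pow(2, Rational(1, 2))) ≈ 9.1642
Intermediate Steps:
Function('v')(h, E) = Mul(E, Pow(h, 2)) (Function('v')(h, E) = Mul(Pow(h, 2), E) = Mul(E, Pow(h, 2)))
b = Add(9, Pow(2, Rational(1, 2))) (b = Add(9, Pow(Add(Mul(-5, Pow(-1, 2)), 7), Rational(1, 2))) = Add(9, Pow(Add(Mul(-5, 1), 7), Rational(1, 2))) = Add(9, Pow(Add(-5, 7), Rational(1, 2))) = Add(9, Pow(2, Rational(1, 2))) ≈ 10.414)
Add(b, Mul(Mul(Function('u')(-4), -5), -1)) = Add(Add(9, Pow(2, Rational(1, 2))), Mul(Mul(Pow(-4, -1), -5), -1)) = Add(Add(9, Pow(2, Rational(1, 2))), Mul(Mul(Rational(-1, 4), -5), -1)) = Add(Add(9, Pow(2, Rational(1, 2))), Mul(Rational(5, 4), -1)) = Add(Add(9, Pow(2, Rational(1, 2))), Rational(-5, 4)) = Add(Rational(31, 4), Pow(2, Rational(1, 2)))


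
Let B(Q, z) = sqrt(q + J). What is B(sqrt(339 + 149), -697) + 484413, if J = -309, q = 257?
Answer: 484413 + 2*I*sqrt(13) ≈ 4.8441e+5 + 7.2111*I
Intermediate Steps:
B(Q, z) = 2*I*sqrt(13) (B(Q, z) = sqrt(257 - 309) = sqrt(-52) = 2*I*sqrt(13))
B(sqrt(339 + 149), -697) + 484413 = 2*I*sqrt(13) + 484413 = 484413 + 2*I*sqrt(13)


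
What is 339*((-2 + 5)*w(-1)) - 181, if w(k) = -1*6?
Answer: -6283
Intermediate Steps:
w(k) = -6
339*((-2 + 5)*w(-1)) - 181 = 339*((-2 + 5)*(-6)) - 181 = 339*(3*(-6)) - 181 = 339*(-18) - 181 = -6102 - 181 = -6283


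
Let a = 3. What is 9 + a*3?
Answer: 18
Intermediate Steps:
9 + a*3 = 9 + 3*3 = 9 + 9 = 18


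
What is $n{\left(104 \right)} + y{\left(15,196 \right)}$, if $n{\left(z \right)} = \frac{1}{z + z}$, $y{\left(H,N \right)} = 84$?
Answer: $\frac{17473}{208} \approx 84.005$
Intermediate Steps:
$n{\left(z \right)} = \frac{1}{2 z}$
$n{\left(104 \right)} + y{\left(15,196 \right)} = \frac{1}{2 \cdot 104} + 84 = \frac{1}{2} \cdot \frac{1}{104} + 84 = \frac{1}{208} + 84 = \frac{17473}{208}$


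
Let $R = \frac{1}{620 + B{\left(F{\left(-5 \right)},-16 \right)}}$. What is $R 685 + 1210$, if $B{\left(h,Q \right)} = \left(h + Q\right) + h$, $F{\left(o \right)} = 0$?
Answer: $\frac{731525}{604} \approx 1211.1$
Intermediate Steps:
$B{\left(h,Q \right)} = Q + 2 h$ ($B{\left(h,Q \right)} = \left(Q + h\right) + h = Q + 2 h$)
$R = \frac{1}{604}$ ($R = \frac{1}{620 + \left(-16 + 2 \cdot 0\right)} = \frac{1}{620 + \left(-16 + 0\right)} = \frac{1}{620 - 16} = \frac{1}{604} \approx 0.0016556$)
$R 685 + 1210 = \frac{1}{604} \cdot 685 + 1210 = \frac{685}{604} + 1210 = \frac{731525}{604}$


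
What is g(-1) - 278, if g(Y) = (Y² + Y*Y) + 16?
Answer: -260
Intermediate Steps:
g(Y) = 16 + 2*Y² (g(Y) = (Y² + Y²) + 16 = 2*Y² + 16 = 16 + 2*Y²)
g(-1) - 278 = (16 + 2*(-1)²) - 278 = (16 + 2*1) - 278 = (16 + 2) - 278 = 18 - 278 = -260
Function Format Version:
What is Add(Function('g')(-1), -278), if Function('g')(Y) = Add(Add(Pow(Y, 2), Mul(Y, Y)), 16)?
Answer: -260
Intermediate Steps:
Function('g')(Y) = Add(16, Mul(2, Pow(Y, 2))) (Function('g')(Y) = Add(Add(Pow(Y, 2), Pow(Y, 2)), 16) = Add(Mul(2, Pow(Y, 2)), 16) = Add(16, Mul(2, Pow(Y, 2))))
Add(Function('g')(-1), -278) = Add(Add(16, Mul(2, Pow(-1, 2))), -278) = Add(Add(16, Mul(2, 1)), -278) = Add(Add(16, 2), -278) = Add(18, -278) = -260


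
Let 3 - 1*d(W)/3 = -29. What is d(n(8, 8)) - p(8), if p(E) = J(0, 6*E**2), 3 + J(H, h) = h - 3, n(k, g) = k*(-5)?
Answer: -282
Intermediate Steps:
n(k, g) = -5*k
J(H, h) = -6 + h (J(H, h) = -3 + (h - 3) = -3 + (-3 + h) = -6 + h)
p(E) = -6 + 6*E**2
d(W) = 96 (d(W) = 9 - 3*(-29) = 9 + 87 = 96)
d(n(8, 8)) - p(8) = 96 - (-6 + 6*8**2) = 96 - (-6 + 6*64) = 96 - (-6 + 384) = 96 - 1*378 = 96 - 378 = -282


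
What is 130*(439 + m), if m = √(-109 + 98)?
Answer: 57070 + 130*I*√11 ≈ 57070.0 + 431.16*I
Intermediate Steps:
m = I*√11 (m = √(-11) = I*√11 ≈ 3.3166*I)
130*(439 + m) = 130*(439 + I*√11) = 57070 + 130*I*√11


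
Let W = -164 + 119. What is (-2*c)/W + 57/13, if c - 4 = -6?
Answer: 2513/585 ≈ 4.2957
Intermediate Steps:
c = -2 (c = 4 - 6 = -2)
W = -45
(-2*c)/W + 57/13 = -2*(-2)/(-45) + 57/13 = 4*(-1/45) + 57*(1/13) = -4/45 + 57/13 = 2513/585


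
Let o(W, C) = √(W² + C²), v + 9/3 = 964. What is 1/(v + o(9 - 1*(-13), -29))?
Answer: 961/922196 - 5*√53/922196 ≈ 0.0010026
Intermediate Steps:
v = 961 (v = -3 + 964 = 961)
o(W, C) = √(C² + W²)
1/(v + o(9 - 1*(-13), -29)) = 1/(961 + √((-29)² + (9 - 1*(-13))²)) = 1/(961 + √(841 + (9 + 13)²)) = 1/(961 + √(841 + 22²)) = 1/(961 + √(841 + 484)) = 1/(961 + √1325) = 1/(961 + 5*√53)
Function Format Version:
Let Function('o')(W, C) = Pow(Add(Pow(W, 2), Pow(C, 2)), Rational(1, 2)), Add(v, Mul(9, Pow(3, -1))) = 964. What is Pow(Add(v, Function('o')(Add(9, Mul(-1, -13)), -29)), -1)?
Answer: Add(Rational(961, 922196), Mul(Rational(-5, 922196), Pow(53, Rational(1, 2)))) ≈ 0.0010026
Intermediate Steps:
v = 961 (v = Add(-3, 964) = 961)
Function('o')(W, C) = Pow(Add(Pow(C, 2), Pow(W, 2)), Rational(1, 2))
Pow(Add(v, Function('o')(Add(9, Mul(-1, -13)), -29)), -1) = Pow(Add(961, Pow(Add(Pow(-29, 2), Pow(Add(9, Mul(-1, -13)), 2)), Rational(1, 2))), -1) = Pow(Add(961, Pow(Add(841, Pow(Add(9, 13), 2)), Rational(1, 2))), -1) = Pow(Add(961, Pow(Add(841, Pow(22, 2)), Rational(1, 2))), -1) = Pow(Add(961, Pow(Add(841, 484), Rational(1, 2))), -1) = Pow(Add(961, Pow(1325, Rational(1, 2))), -1) = Pow(Add(961, Mul(5, Pow(53, Rational(1, 2)))), -1)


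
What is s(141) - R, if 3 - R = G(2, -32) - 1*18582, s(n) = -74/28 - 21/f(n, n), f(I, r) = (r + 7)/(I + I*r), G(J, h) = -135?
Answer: -5584973/259 ≈ -21564.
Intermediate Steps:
f(I, r) = (7 + r)/(I + I*r)
s(n) = -37/14 - 21*n*(1 + n)/(7 + n) (s(n) = -74/28 - 21*n*(1 + n)/(7 + n) = -74*1/28 - 21*n*(1 + n)/(7 + n) = -37/14 - 21*n*(1 + n)/(7 + n))
R = 18720 (R = 3 - (-135 - 1*18582) = 3 - (-135 - 18582) = 3 - 1*(-18717) = 3 + 18717 = 18720)
s(141) - R = (-259 - 331*141 - 294*141²)/(14*(7 + 141)) - 1*18720 = (1/14)*(-259 - 46671 - 294*19881)/148 - 18720 = (1/14)*(1/148)*(-259 - 46671 - 5845014) - 18720 = (1/14)*(1/148)*(-5891944) - 18720 = -736493/259 - 18720 = -5584973/259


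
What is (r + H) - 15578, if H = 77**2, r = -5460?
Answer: -15109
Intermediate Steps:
H = 5929
(r + H) - 15578 = (-5460 + 5929) - 15578 = 469 - 15578 = -15109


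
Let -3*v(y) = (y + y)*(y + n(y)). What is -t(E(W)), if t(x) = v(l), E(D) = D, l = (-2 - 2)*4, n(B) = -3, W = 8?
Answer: 608/3 ≈ 202.67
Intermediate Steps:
l = -16 (l = -4*4 = -16)
v(y) = -2*y*(-3 + y)/3 (v(y) = -(y + y)*(y - 3)/3 = -2*y*(-3 + y)/3)
t(x) = -608/3 (t(x) = (⅔)*(-16)*(3 - 1*(-16)) = (⅔)*(-16)*(3 + 16) = (⅔)*(-16)*19 = -608/3)
-t(E(W)) = -1*(-608/3) = 608/3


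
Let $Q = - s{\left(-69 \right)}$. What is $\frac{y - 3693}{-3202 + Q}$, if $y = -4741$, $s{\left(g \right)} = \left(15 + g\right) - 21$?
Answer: $\frac{8434}{3127} \approx 2.6972$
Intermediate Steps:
$s{\left(g \right)} = -6 + g$
$Q = 75$ ($Q = - (-6 - 69) = \left(-1\right) \left(-75\right) = 75$)
$\frac{y - 3693}{-3202 + Q} = \frac{-4741 - 3693}{-3202 + 75} = - \frac{8434}{-3127} = \left(-8434\right) \left(- \frac{1}{3127}\right) = \frac{8434}{3127}$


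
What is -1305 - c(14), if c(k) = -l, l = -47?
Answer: -1352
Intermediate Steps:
c(k) = 47 (c(k) = -1*(-47) = 47)
-1305 - c(14) = -1305 - 1*47 = -1305 - 47 = -1352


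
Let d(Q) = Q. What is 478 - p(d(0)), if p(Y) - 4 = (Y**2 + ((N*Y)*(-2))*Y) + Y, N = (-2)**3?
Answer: 474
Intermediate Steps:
N = -8
p(Y) = 4 + Y + 17*Y**2 (p(Y) = 4 + ((Y**2 + (-8*Y*(-2))*Y) + Y) = 4 + ((Y**2 + (16*Y)*Y) + Y) = 4 + ((Y**2 + 16*Y**2) + Y) = 4 + (17*Y**2 + Y) = 4 + (Y + 17*Y**2) = 4 + Y + 17*Y**2)
478 - p(d(0)) = 478 - (4 + 0 + 17*0**2) = 478 - (4 + 0 + 17*0) = 478 - (4 + 0 + 0) = 478 - 1*4 = 478 - 4 = 474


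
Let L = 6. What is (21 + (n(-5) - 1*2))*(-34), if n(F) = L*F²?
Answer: -5746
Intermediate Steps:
n(F) = 6*F²
(21 + (n(-5) - 1*2))*(-34) = (21 + (6*(-5)² - 1*2))*(-34) = (21 + (6*25 - 2))*(-34) = (21 + (150 - 2))*(-34) = (21 + 148)*(-34) = 169*(-34) = -5746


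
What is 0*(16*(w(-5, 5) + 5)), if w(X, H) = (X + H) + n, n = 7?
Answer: 0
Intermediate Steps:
w(X, H) = 7 + H + X (w(X, H) = (X + H) + 7 = (H + X) + 7 = 7 + H + X)
0*(16*(w(-5, 5) + 5)) = 0*(16*((7 + 5 - 5) + 5)) = 0*(16*(7 + 5)) = 0*(16*12) = 0*192 = 0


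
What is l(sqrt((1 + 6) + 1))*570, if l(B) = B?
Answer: 1140*sqrt(2) ≈ 1612.2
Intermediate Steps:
l(sqrt((1 + 6) + 1))*570 = sqrt((1 + 6) + 1)*570 = sqrt(7 + 1)*570 = sqrt(8)*570 = (2*sqrt(2))*570 = 1140*sqrt(2)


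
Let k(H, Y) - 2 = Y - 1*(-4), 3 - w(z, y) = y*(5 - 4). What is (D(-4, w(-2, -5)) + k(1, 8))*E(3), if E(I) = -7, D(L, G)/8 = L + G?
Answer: -322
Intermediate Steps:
w(z, y) = 3 - y (w(z, y) = 3 - y*(5 - 4) = 3 - y)
k(H, Y) = 6 + Y (k(H, Y) = 2 + (Y - 1*(-4)) = 2 + (Y + 4) = 2 + (4 + Y) = 6 + Y)
D(L, G) = 8*G + 8*L (D(L, G) = 8*(L + G) = 8*(G + L) = 8*G + 8*L)
(D(-4, w(-2, -5)) + k(1, 8))*E(3) = ((8*(3 - 1*(-5)) + 8*(-4)) + (6 + 8))*(-7) = ((8*(3 + 5) - 32) + 14)*(-7) = ((8*8 - 32) + 14)*(-7) = ((64 - 32) + 14)*(-7) = (32 + 14)*(-7) = 46*(-7) = -322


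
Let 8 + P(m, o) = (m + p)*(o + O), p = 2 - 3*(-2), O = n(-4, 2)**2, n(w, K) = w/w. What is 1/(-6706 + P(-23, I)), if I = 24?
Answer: -1/7089 ≈ -0.00014106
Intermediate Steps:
n(w, K) = 1
O = 1 (O = 1**2 = 1)
p = 8 (p = 2 + 6 = 8)
P(m, o) = -8 + (1 + o)*(8 + m) (P(m, o) = -8 + (m + 8)*(o + 1) = -8 + (8 + m)*(1 + o) = -8 + (1 + o)*(8 + m))
1/(-6706 + P(-23, I)) = 1/(-6706 + (-23 + 8*24 - 23*24)) = 1/(-6706 + (-23 + 192 - 552)) = 1/(-6706 - 383) = 1/(-7089) = -1/7089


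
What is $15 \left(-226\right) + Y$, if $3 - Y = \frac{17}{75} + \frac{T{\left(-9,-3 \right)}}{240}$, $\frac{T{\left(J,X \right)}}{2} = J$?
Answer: $- \frac{2032291}{600} \approx -3387.2$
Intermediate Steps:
$T{\left(J,X \right)} = 2 J$
$Y = \frac{1709}{600}$ ($Y = 3 - \left(\frac{17}{75} + \frac{2 \left(-9\right)}{240}\right) = 3 - \left(17 \cdot \frac{1}{75} - \frac{3}{40}\right) = 3 - \left(\frac{17}{75} - \frac{3}{40}\right) = 3 - \frac{91}{600} = \frac{1709}{600} \approx 2.8483$)
$15 \left(-226\right) + Y = 15 \left(-226\right) + \frac{1709}{600} = -3390 + \frac{1709}{600} = - \frac{2032291}{600}$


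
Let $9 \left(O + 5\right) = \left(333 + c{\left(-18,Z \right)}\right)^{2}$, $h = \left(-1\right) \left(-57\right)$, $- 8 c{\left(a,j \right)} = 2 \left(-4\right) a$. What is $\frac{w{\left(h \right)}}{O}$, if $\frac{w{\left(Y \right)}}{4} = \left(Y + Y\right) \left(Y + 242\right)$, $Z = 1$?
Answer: $\frac{1794}{145} \approx 12.372$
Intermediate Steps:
$c{\left(a,j \right)} = a$ ($c{\left(a,j \right)} = - \frac{2 \left(-4\right) a}{8} = - \frac{\left(-8\right) a}{8} = a$)
$h = 57$
$O = 11020$ ($O = -5 + \frac{\left(333 - 18\right)^{2}}{9} = -5 + \frac{315^{2}}{9} = -5 + \frac{1}{9} \cdot 99225 = -5 + 11025 = 11020$)
$w{\left(Y \right)} = 8 Y \left(242 + Y\right)$ ($w{\left(Y \right)} = 4 \left(Y + Y\right) \left(Y + 242\right) = 4 \cdot 2 Y \left(242 + Y\right) = 8 Y \left(242 + Y\right)$)
$\frac{w{\left(h \right)}}{O} = \frac{8 \cdot 57 \left(242 + 57\right)}{11020} = 8 \cdot 57 \cdot 299 \cdot \frac{1}{11020} = 136344 \cdot \frac{1}{11020} = \frac{1794}{145}$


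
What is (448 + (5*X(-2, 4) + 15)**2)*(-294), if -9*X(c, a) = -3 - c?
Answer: -5477024/27 ≈ -2.0285e+5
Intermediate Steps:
X(c, a) = 1/3 + c/9 (X(c, a) = -(-3 - c)/9 = 1/3 + c/9)
(448 + (5*X(-2, 4) + 15)**2)*(-294) = (448 + (5*(1/3 + (1/9)*(-2)) + 15)**2)*(-294) = (448 + (5*(1/3 - 2/9) + 15)**2)*(-294) = (448 + (5*(1/9) + 15)**2)*(-294) = (448 + (5/9 + 15)**2)*(-294) = (448 + (140/9)**2)*(-294) = (448 + 19600/81)*(-294) = (55888/81)*(-294) = -5477024/27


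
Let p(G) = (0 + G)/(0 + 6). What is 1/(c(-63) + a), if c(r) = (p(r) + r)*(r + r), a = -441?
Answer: 1/8820 ≈ 0.00011338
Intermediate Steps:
p(G) = G/6
c(r) = 7*r**2/3 (c(r) = (r/6 + r)*(r + r) = (7*r/6)*(2*r) = 7*r**2/3)
1/(c(-63) + a) = 1/((7/3)*(-63)**2 - 441) = 1/((7/3)*3969 - 441) = 1/(9261 - 441) = 1/8820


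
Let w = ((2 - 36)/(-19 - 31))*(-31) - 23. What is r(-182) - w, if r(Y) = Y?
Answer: -3448/25 ≈ -137.92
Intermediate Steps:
w = -1102/25 (w = -34/(-50)*(-31) - 23 = -34*(-1/50)*(-31) - 23 = (17/25)*(-31) - 23 = -527/25 - 23 = -1102/25 ≈ -44.080)
r(-182) - w = -182 - 1*(-1102/25) = -182 + 1102/25 = -3448/25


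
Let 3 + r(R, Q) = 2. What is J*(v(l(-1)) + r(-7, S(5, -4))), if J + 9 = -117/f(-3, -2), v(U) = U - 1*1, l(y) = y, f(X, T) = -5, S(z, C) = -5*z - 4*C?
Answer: -216/5 ≈ -43.200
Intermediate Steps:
v(U) = -1 + U (v(U) = U - 1 = -1 + U)
r(R, Q) = -1 (r(R, Q) = -3 + 2 = -1)
J = 72/5 (J = -9 - 117/(-5) = -9 - 117*(-⅕) = -9 + 117/5 = 72/5 ≈ 14.400)
J*(v(l(-1)) + r(-7, S(5, -4))) = 72*((-1 - 1) - 1)/5 = 72*(-2 - 1)/5 = (72/5)*(-3) = -216/5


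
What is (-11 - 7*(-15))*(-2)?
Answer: -188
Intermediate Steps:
(-11 - 7*(-15))*(-2) = (-11 + 105)*(-2) = 94*(-2) = -188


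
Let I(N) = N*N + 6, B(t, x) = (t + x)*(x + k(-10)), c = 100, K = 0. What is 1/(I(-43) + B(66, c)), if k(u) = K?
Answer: 1/18455 ≈ 5.4186e-5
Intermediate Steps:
k(u) = 0
B(t, x) = x*(t + x) (B(t, x) = (t + x)*(x + 0) = (t + x)*x = x*(t + x))
I(N) = 6 + N**2 (I(N) = N**2 + 6 = 6 + N**2)
1/(I(-43) + B(66, c)) = 1/((6 + (-43)**2) + 100*(66 + 100)) = 1/((6 + 1849) + 100*166) = 1/(1855 + 16600) = 1/18455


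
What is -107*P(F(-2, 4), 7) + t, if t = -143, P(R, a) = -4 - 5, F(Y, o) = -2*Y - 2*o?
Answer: 820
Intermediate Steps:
P(R, a) = -9
-107*P(F(-2, 4), 7) + t = -107*(-9) - 143 = 963 - 143 = 820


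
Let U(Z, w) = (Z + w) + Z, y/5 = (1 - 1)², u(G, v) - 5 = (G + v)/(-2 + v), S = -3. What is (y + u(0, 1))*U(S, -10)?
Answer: -64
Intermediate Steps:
u(G, v) = 5 + (G + v)/(-2 + v)
y = 0 (y = 5*(1 - 1)² = 5*0² = 5*0 = 0)
U(Z, w) = w + 2*Z
(y + u(0, 1))*U(S, -10) = (0 + (-10 + 0 + 6*1)/(-2 + 1))*(-10 + 2*(-3)) = (0 + (-10 + 0 + 6)/(-1))*(-10 - 6) = (0 - 1*(-4))*(-16) = (0 + 4)*(-16) = 4*(-16) = -64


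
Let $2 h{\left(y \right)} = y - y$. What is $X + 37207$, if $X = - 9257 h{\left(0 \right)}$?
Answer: $37207$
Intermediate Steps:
$h{\left(y \right)} = 0$ ($h{\left(y \right)} = \frac{y - y}{2} = \frac{1}{2} \cdot 0 = 0$)
$X = 0$ ($X = \left(-9257\right) 0 = 0$)
$X + 37207 = 0 + 37207 = 37207$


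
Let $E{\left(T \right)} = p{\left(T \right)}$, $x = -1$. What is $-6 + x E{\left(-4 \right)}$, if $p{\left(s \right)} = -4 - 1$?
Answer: $-1$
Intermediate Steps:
$p{\left(s \right)} = -5$ ($p{\left(s \right)} = -4 - 1 = -5$)
$E{\left(T \right)} = -5$
$-6 + x E{\left(-4 \right)} = -6 - -5 = -6 + 5 = -1$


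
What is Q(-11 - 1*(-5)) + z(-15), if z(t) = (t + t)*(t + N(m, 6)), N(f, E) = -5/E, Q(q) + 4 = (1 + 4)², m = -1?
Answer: 496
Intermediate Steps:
Q(q) = 21 (Q(q) = -4 + (1 + 4)² = -4 + 5² = -4 + 25 = 21)
z(t) = 2*t*(-⅚ + t) (z(t) = (t + t)*(t - 5/6) = (2*t)*(t - 5*⅙) = (2*t)*(t - ⅚) = (2*t)*(-⅚ + t) = 2*t*(-⅚ + t))
Q(-11 - 1*(-5)) + z(-15) = 21 + (⅓)*(-15)*(-5 + 6*(-15)) = 21 + (⅓)*(-15)*(-5 - 90) = 21 + (⅓)*(-15)*(-95) = 21 + 475 = 496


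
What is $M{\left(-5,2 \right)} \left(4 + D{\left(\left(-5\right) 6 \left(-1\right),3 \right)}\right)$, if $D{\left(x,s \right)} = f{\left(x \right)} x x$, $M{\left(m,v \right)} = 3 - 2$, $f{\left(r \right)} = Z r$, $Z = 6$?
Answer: $162004$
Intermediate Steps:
$f{\left(r \right)} = 6 r$
$M{\left(m,v \right)} = 1$ ($M{\left(m,v \right)} = 3 - 2 = 1$)
$D{\left(x,s \right)} = 6 x^{3}$ ($D{\left(x,s \right)} = 6 x x x = 6 x^{2} x = 6 x^{3}$)
$M{\left(-5,2 \right)} \left(4 + D{\left(\left(-5\right) 6 \left(-1\right),3 \right)}\right) = 1 \left(4 + 6 \left(\left(-5\right) 6 \left(-1\right)\right)^{3}\right) = 1 \left(4 + 6 \left(\left(-30\right) \left(-1\right)\right)^{3}\right) = 1 \left(4 + 6 \cdot 30^{3}\right) = 1 \left(4 + 6 \cdot 27000\right) = 1 \left(4 + 162000\right) = 1 \cdot 162004 = 162004$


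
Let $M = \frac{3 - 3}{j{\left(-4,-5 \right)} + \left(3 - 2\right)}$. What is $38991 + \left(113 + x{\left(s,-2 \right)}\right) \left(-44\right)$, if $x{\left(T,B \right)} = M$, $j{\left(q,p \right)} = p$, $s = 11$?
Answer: $34019$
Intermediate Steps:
$M = 0$ ($M = \frac{3 - 3}{-5 + \left(3 - 2\right)} = \frac{0}{-5 + \left(3 - 2\right)} = \frac{0}{-5 + 1} = \frac{0}{-4} = 0 \left(- \frac{1}{4}\right) = 0$)
$x{\left(T,B \right)} = 0$
$38991 + \left(113 + x{\left(s,-2 \right)}\right) \left(-44\right) = 38991 + \left(113 + 0\right) \left(-44\right) = 38991 + 113 \left(-44\right) = 38991 - 4972 = 34019$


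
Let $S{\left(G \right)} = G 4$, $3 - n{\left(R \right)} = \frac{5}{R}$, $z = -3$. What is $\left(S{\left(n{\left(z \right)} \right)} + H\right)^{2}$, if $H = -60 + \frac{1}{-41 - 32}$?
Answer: $\frac{81993025}{47961} \approx 1709.6$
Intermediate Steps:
$n{\left(R \right)} = 3 - \frac{5}{R}$
$S{\left(G \right)} = 4 G$
$H = - \frac{4381}{73}$ ($H = -60 + \frac{1}{-73} = -60 - \frac{1}{73} = - \frac{4381}{73} \approx -60.014$)
$\left(S{\left(n{\left(z \right)} \right)} + H\right)^{2} = \left(4 \left(3 - \frac{5}{-3}\right) - \frac{4381}{73}\right)^{2} = \left(4 \left(3 - - \frac{5}{3}\right) - \frac{4381}{73}\right)^{2} = \left(4 \left(3 + \frac{5}{3}\right) - \frac{4381}{73}\right)^{2} = \left(4 \cdot \frac{14}{3} - \frac{4381}{73}\right)^{2} = \left(\frac{56}{3} - \frac{4381}{73}\right)^{2} = \left(- \frac{9055}{219}\right)^{2} = \frac{81993025}{47961}$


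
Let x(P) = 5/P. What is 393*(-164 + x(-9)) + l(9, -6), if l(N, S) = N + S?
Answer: -194002/3 ≈ -64667.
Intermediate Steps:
393*(-164 + x(-9)) + l(9, -6) = 393*(-164 + 5/(-9)) + (9 - 6) = 393*(-164 + 5*(-⅑)) + 3 = 393*(-164 - 5/9) + 3 = 393*(-1481/9) + 3 = -194011/3 + 3 = -194002/3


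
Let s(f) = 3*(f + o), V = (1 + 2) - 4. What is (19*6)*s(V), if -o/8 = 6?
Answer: -16758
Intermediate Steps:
o = -48 (o = -8*6 = -48)
V = -1 (V = 3 - 4 = -1)
s(f) = -144 + 3*f (s(f) = 3*(f - 48) = 3*(-48 + f) = -144 + 3*f)
(19*6)*s(V) = (19*6)*(-144 + 3*(-1)) = 114*(-144 - 3) = 114*(-147) = -16758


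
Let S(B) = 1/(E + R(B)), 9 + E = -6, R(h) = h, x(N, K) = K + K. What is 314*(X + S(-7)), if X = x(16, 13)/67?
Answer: 79285/737 ≈ 107.58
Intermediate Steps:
x(N, K) = 2*K
E = -15 (E = -9 - 6 = -15)
S(B) = 1/(-15 + B)
X = 26/67 (X = (2*13)/67 = 26*(1/67) = 26/67 ≈ 0.38806)
314*(X + S(-7)) = 314*(26/67 + 1/(-15 - 7)) = 314*(26/67 + 1/(-22)) = 314*(26/67 - 1/22) = 314*(505/1474) = 79285/737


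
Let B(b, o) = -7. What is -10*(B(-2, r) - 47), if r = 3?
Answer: 540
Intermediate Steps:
-10*(B(-2, r) - 47) = -10*(-7 - 47) = -10*(-54) = 540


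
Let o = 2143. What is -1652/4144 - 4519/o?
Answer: -795249/317164 ≈ -2.5074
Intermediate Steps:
-1652/4144 - 4519/o = -1652/4144 - 4519/2143 = -1652*1/4144 - 4519*1/2143 = -59/148 - 4519/2143 = -795249/317164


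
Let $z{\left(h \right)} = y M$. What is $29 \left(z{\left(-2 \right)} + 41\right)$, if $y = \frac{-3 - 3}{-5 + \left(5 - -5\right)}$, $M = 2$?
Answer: $\frac{5597}{5} \approx 1119.4$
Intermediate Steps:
$y = - \frac{6}{5}$ ($y = - \frac{6}{-5 + \left(5 + 5\right)} = - \frac{6}{-5 + 10} = - \frac{6}{5} \approx -1.2$)
$z{\left(h \right)} = - \frac{12}{5}$ ($z{\left(h \right)} = \left(- \frac{6}{5}\right) 2 = - \frac{12}{5}$)
$29 \left(z{\left(-2 \right)} + 41\right) = 29 \left(- \frac{12}{5} + 41\right) = 29 \cdot \frac{193}{5} = \frac{5597}{5}$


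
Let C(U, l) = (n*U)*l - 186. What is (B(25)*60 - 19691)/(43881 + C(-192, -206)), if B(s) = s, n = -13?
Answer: 18191/470481 ≈ 0.038665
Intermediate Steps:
C(U, l) = -186 - 13*U*l (C(U, l) = (-13*U)*l - 186 = -13*U*l - 186 = -186 - 13*U*l)
(B(25)*60 - 19691)/(43881 + C(-192, -206)) = (25*60 - 19691)/(43881 + (-186 - 13*(-192)*(-206))) = (1500 - 19691)/(43881 + (-186 - 514176)) = -18191/(43881 - 514362) = -18191/(-470481) = -18191*(-1/470481) = 18191/470481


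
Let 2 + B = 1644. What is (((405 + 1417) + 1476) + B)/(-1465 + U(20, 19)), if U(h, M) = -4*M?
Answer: -4940/1541 ≈ -3.2057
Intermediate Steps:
B = 1642 (B = -2 + 1644 = 1642)
(((405 + 1417) + 1476) + B)/(-1465 + U(20, 19)) = (((405 + 1417) + 1476) + 1642)/(-1465 - 4*19) = ((1822 + 1476) + 1642)/(-1465 - 76) = (3298 + 1642)/(-1541) = 4940*(-1/1541) = -4940/1541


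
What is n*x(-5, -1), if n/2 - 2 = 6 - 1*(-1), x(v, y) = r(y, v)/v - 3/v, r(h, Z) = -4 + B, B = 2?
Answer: 18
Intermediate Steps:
r(h, Z) = -2 (r(h, Z) = -4 + 2 = -2)
x(v, y) = -5/v (x(v, y) = -2/v - 3/v = -5/v)
n = 18 (n = 4 + 2*(6 - 1*(-1)) = 4 + 2*(6 + 1) = 4 + 2*7 = 4 + 14 = 18)
n*x(-5, -1) = 18*(-5/(-5)) = 18*(-5*(-⅕)) = 18*1 = 18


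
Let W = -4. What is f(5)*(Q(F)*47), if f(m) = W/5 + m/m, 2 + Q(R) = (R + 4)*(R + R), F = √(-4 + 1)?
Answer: -376/5 + 376*I*√3/5 ≈ -75.2 + 130.25*I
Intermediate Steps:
F = I*√3 (F = √(-3) = I*√3 ≈ 1.732*I)
Q(R) = -2 + 2*R*(4 + R) (Q(R) = -2 + (R + 4)*(R + R) = -2 + (4 + R)*(2*R) = -2 + 2*R*(4 + R))
f(m) = ⅕ (f(m) = -4/5 + m/m = -4*⅕ + 1 = -⅘ + 1 = ⅕)
f(5)*(Q(F)*47) = ((-2 + 2*(I*√3)² + 8*(I*√3))*47)/5 = ((-2 + 2*(-3) + 8*I*√3)*47)/5 = ((-2 - 6 + 8*I*√3)*47)/5 = ((-8 + 8*I*√3)*47)/5 = (-376 + 376*I*√3)/5 = -376/5 + 376*I*√3/5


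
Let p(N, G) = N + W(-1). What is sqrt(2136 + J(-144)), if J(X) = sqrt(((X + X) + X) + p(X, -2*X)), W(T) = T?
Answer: sqrt(2136 + I*sqrt(577)) ≈ 46.218 + 0.2599*I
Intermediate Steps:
p(N, G) = -1 + N (p(N, G) = N - 1 = -1 + N)
J(X) = sqrt(-1 + 4*X) (J(X) = sqrt(((X + X) + X) + (-1 + X)) = sqrt((2*X + X) + (-1 + X)) = sqrt(3*X + (-1 + X)) = sqrt(-1 + 4*X))
sqrt(2136 + J(-144)) = sqrt(2136 + sqrt(-1 + 4*(-144))) = sqrt(2136 + sqrt(-1 - 576)) = sqrt(2136 + sqrt(-577)) = sqrt(2136 + I*sqrt(577))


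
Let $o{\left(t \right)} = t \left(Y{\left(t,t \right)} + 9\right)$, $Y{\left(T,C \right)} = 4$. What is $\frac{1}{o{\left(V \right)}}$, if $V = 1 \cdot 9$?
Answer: $\frac{1}{117} \approx 0.008547$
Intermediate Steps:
$V = 9$
$o{\left(t \right)} = 13 t$ ($o{\left(t \right)} = t \left(4 + 9\right) = t 13 = 13 t$)
$\frac{1}{o{\left(V \right)}} = \frac{1}{13 \cdot 9} = \frac{1}{117}$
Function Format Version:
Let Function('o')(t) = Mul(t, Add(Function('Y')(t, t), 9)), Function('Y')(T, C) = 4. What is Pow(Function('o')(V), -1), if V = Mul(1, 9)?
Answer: Rational(1, 117) ≈ 0.0085470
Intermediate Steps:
V = 9
Function('o')(t) = Mul(13, t) (Function('o')(t) = Mul(t, Add(4, 9)) = Mul(t, 13) = Mul(13, t))
Pow(Function('o')(V), -1) = Pow(Mul(13, 9), -1) = Pow(117, -1) = Rational(1, 117)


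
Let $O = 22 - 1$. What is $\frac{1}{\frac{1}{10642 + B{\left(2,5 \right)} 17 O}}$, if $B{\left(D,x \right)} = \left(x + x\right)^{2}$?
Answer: $46342$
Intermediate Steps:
$B{\left(D,x \right)} = 4 x^{2}$ ($B{\left(D,x \right)} = \left(2 x\right)^{2} = 4 x^{2}$)
$O = 21$
$\frac{1}{\frac{1}{10642 + B{\left(2,5 \right)} 17 O}} = \frac{1}{\frac{1}{10642 + 4 \cdot 5^{2} \cdot 17 \cdot 21}} = \frac{1}{\frac{1}{10642 + 4 \cdot 25 \cdot 17 \cdot 21}} = \frac{1}{\frac{1}{10642 + 100 \cdot 17 \cdot 21}} = \frac{1}{\frac{1}{10642 + 1700 \cdot 21}} = \frac{1}{\frac{1}{10642 + 35700}} = \frac{1}{\frac{1}{46342}} = 46342$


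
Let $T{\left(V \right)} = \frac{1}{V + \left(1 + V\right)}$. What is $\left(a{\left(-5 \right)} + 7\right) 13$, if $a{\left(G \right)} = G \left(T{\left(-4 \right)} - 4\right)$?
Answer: $\frac{2522}{7} \approx 360.29$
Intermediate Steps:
$T{\left(V \right)} = \frac{1}{1 + 2 V}$
$a{\left(G \right)} = - \frac{29 G}{7}$ ($a{\left(G \right)} = G \left(\frac{1}{1 + 2 \left(-4\right)} - 4\right) = G \left(\frac{1}{1 - 8} - 4\right) = G \left(\frac{1}{-7} - 4\right) = G \left(- \frac{1}{7} - 4\right) = G \left(- \frac{29}{7}\right) = - \frac{29 G}{7}$)
$\left(a{\left(-5 \right)} + 7\right) 13 = \left(\left(- \frac{29}{7}\right) \left(-5\right) + 7\right) 13 = \left(\frac{145}{7} + 7\right) 13 = \frac{194}{7} \cdot 13 = \frac{2522}{7}$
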